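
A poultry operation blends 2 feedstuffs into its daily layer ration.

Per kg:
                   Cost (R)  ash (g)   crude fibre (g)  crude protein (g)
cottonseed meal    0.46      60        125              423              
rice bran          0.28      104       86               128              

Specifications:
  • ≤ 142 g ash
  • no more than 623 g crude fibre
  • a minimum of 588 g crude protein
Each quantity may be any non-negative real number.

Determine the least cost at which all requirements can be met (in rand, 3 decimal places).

R0.639

This is a linear program. Let x1 = kg of cottonseed meal, x2 = kg of rice bran.
Minimise 0.46x1 + 0.28x2 s.t.:
  60x1 + 104x2 ≤ 142   (ash)
  125x1 + 86x2 ≤ 623   (crude fibre)
  423x1 + 128x2 ≥ 588   (crude protein)
  x1, x2 ≥ 0.
The cheapest feasible vertex uses only cottonseed meal; rice bran is not used. There the crude protein constraint is tight.
Solving gives x1 = 1.39.
Hence cost = 0.46·1.39 = R0.63940.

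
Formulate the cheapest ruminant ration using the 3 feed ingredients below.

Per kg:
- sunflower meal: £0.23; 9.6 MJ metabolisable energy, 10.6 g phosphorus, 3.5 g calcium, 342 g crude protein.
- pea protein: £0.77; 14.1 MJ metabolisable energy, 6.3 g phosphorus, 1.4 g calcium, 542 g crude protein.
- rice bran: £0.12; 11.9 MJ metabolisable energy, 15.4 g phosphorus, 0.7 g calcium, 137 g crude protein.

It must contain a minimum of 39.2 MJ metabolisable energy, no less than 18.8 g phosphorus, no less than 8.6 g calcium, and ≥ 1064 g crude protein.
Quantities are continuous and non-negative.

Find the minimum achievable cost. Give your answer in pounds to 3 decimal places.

£0.748

Set it up as a linear program. Let x1 = kg of sunflower meal, x2 = kg of pea protein, x3 = kg of rice bran.
Minimise 0.23x1 + 0.77x2 + 0.12x3 subject to:
  9.6x1 + 14.1x2 + 11.9x3 ≥ 39.2   (metabolisable energy)
  10.6x1 + 6.3x2 + 15.4x3 ≥ 18.8   (phosphorus)
  3.5x1 + 1.4x2 + 0.7x3 ≥ 8.6   (calcium)
  342x1 + 542x2 + 137x3 ≥ 1064   (crude protein)
  x1, x2, x3 ≥ 0.
The cheapest feasible vertex uses only sunflower meal, rice bran; pea protein is not used. There the metabolisable energy and crude protein constraints are tight.
Solving gives x1 = 2.647, x3 = 1.159.
Objective = 0.23·2.647 + 0.12·1.159 = 0.74789.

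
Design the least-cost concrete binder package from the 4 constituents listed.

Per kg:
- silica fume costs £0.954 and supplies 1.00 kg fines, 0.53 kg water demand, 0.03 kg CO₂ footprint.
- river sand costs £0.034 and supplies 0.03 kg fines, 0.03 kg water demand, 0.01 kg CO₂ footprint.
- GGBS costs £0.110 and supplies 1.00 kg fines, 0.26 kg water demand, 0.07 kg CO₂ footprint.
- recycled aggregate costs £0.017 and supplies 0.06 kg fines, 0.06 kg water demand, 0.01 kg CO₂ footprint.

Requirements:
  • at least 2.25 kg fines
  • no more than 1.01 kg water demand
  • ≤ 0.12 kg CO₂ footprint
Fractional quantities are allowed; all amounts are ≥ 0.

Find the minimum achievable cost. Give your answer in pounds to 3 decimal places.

£1.039

Let x1 = kg of silica fume, x2 = kg of river sand, x3 = kg of GGBS, x4 = kg of recycled aggregate.
Minimize 0.954x1 + 0.034x2 + 0.11x3 + 0.017x4 subject to:
  1x1 + 0.03x2 + 1x3 + 0.06x4 ≥ 2.25   (fines)
  0.53x1 + 0.03x2 + 0.26x3 + 0.06x4 ≤ 1.01   (water demand)
  0.03x1 + 0.01x2 + 0.07x3 + 0.01x4 ≤ 0.12   (CO₂ footprint)
  x1, x2, x3, x4 ≥ 0.
The minimum-cost mix takes nothing from river sand, recycled aggregate — only silica fume, GGBS. There the fines and CO₂ footprint constraints are tight.
So silica fume = 0.9375 kg, GGBS = 1.312 kg.
Hence cost = 0.954·0.9375 + 0.11·1.312 = £1.03870.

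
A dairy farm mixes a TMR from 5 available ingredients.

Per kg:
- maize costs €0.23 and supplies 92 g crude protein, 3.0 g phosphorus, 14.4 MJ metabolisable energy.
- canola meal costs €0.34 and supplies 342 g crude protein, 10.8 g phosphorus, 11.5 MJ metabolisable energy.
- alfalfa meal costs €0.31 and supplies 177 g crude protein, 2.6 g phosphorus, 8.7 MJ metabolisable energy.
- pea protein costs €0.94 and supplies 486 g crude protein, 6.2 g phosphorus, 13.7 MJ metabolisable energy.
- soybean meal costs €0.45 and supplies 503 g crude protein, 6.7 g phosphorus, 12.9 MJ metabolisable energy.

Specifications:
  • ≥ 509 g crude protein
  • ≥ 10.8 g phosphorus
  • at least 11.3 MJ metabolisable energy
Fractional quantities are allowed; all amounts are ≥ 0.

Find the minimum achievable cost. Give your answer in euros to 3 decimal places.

Let x1 = kg of maize, x2 = kg of canola meal, x3 = kg of alfalfa meal, x4 = kg of pea protein, x5 = kg of soybean meal.
Minimise 0.23x1 + 0.34x2 + 0.31x3 + 0.94x4 + 0.45x5 subject to:
  92x1 + 342x2 + 177x3 + 486x4 + 503x5 ≥ 509   (crude protein)
  3x1 + 10.8x2 + 2.6x3 + 6.2x4 + 6.7x5 ≥ 10.8   (phosphorus)
  14.4x1 + 11.5x2 + 8.7x3 + 13.7x4 + 12.9x5 ≥ 11.3   (metabolisable energy)
  x1, x2, x3, x4, x5 ≥ 0.
The minimum-cost mix takes nothing from maize, alfalfa meal, pea protein — only canola meal, soybean meal. Binding constraints: crude protein and phosphorus.
Solving gives x2 = 0.6438, x5 = 0.5742.
Total cost: 0.34·0.6438 + 0.45·0.5742 = 0.47728.

€0.477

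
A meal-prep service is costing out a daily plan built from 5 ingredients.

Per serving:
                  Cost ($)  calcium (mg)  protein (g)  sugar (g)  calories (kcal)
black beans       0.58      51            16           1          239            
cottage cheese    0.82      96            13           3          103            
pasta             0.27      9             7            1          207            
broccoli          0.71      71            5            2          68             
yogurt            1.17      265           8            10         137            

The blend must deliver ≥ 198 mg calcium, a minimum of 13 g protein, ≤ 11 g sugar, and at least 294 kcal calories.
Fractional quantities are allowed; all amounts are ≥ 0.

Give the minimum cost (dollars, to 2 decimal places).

Set it up as a linear program. Let x1 = servings of black beans, x2 = servings of cottage cheese, x3 = servings of pasta, x4 = servings of broccoli, x5 = servings of yogurt.
min 0.58x1 + 0.82x2 + 0.27x3 + 0.71x4 + 1.17x5 with:
  51x1 + 96x2 + 9x3 + 71x4 + 265x5 ≥ 198   (calcium)
  16x1 + 13x2 + 7x3 + 5x4 + 8x5 ≥ 13   (protein)
  1x1 + 3x2 + 1x3 + 2x4 + 10x5 ≤ 11   (sugar)
  239x1 + 103x2 + 207x3 + 68x4 + 137x5 ≥ 294   (calories)
  x1, x2, x3, x4, x5 ≥ 0.
The cheapest feasible vertex uses only black beans, pasta, yogurt; cottage cheese, broccoli are not used. Binding constraints: calcium, protein, calories.
That vertex is x1 = 0.08802, x3 = 0.8546, x5 = 0.7012.
Objective = 0.58·0.08802 + 0.27·0.8546 + 1.17·0.7012 = 1.1022.

$1.10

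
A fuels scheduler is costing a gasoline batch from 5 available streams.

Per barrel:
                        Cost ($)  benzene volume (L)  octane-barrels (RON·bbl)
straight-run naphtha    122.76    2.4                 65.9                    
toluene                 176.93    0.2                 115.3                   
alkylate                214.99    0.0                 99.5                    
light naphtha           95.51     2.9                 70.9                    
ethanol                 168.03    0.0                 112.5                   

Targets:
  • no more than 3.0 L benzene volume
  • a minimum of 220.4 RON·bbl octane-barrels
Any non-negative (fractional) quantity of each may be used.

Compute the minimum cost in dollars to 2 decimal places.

$318.45

This is a linear program. Let x1 = barrels of straight-run naphtha, x2 = barrels of toluene, x3 = barrels of alkylate, x4 = barrels of light naphtha, x5 = barrels of ethanol.
min 122.76x1 + 176.93x2 + 214.99x3 + 95.51x4 + 168.03x5 s.t.:
  2.4x1 + 0.2x2 + 2.9x4 ≤ 3   (benzene volume)
  65.9x1 + 115.3x2 + 99.5x3 + 70.9x4 + 112.5x5 ≥ 220.4   (octane-barrels)
  x1, x2, x3, x4, x5 ≥ 0.
The minimum-cost mix takes nothing from straight-run naphtha, toluene, alkylate — only light naphtha, ethanol. The benzene volume and octane-barrels requirements are met with equality.
Solving gives x4 = 1.0345, x5 = 1.3072.
Cost = 95.51·1.0345 + 168.03·1.3072 = 318.4539.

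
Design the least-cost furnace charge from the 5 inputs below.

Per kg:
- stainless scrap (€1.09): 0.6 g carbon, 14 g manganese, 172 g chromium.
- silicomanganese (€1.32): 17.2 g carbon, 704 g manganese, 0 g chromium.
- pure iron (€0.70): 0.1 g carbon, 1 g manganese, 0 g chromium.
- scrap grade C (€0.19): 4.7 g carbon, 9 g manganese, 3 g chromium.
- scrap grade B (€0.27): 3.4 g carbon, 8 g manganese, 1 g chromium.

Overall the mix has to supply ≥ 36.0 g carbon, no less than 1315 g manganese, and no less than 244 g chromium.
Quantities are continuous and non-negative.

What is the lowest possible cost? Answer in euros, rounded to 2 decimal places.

Set it up as a linear program. Let x1 = kg of stainless scrap, x2 = kg of silicomanganese, x3 = kg of pure iron, x4 = kg of scrap grade C, x5 = kg of scrap grade B.
min 1.09x1 + 1.32x2 + 0.7x3 + 0.19x4 + 0.27x5 s.t.:
  0.6x1 + 17.2x2 + 0.1x3 + 4.7x4 + 3.4x5 ≥ 36   (carbon)
  14x1 + 704x2 + 1x3 + 9x4 + 8x5 ≥ 1315   (manganese)
  172x1 + 3x4 + 1x5 ≥ 244   (chromium)
  x1, x2, x3, x4, x5 ≥ 0.
The optimal basis is {stainless scrap, silicomanganese, scrap grade C}; pure iron, scrap grade B drop out. Binding constraints: carbon, manganese, chromium.
So stainless scrap = 1.405 kg, silicomanganese = 1.83 kg, scrap grade C = 0.7834 kg.
Objective = 1.09·1.405 + 1.32·1.83 + 0.19·0.7834 = 4.0959.

€4.10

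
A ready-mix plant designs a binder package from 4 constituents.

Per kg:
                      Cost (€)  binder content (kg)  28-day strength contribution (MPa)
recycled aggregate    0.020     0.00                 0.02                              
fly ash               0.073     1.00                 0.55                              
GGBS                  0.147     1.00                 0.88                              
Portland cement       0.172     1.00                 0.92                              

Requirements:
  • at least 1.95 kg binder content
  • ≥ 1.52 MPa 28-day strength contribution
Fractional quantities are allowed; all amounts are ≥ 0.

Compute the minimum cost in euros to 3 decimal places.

Treat it as an LP. Let x1 = kg of recycled aggregate, x2 = kg of fly ash, x3 = kg of GGBS, x4 = kg of Portland cement.
Minimise 0.02x1 + 0.073x2 + 0.147x3 + 0.172x4 with:
  1x2 + 1x3 + 1x4 ≥ 1.95   (binder content)
  0.02x1 + 0.55x2 + 0.88x3 + 0.92x4 ≥ 1.52   (28-day strength contribution)
  x1, x2, x3, x4 ≥ 0.
The cheapest feasible vertex uses only fly ash; recycled aggregate, GGBS, Portland cement are not used. The 28-day strength contribution requirement is met with equality.
Solving gives x2 = 2.764.
Total cost: 0.073·2.764 = 0.20177.

€0.202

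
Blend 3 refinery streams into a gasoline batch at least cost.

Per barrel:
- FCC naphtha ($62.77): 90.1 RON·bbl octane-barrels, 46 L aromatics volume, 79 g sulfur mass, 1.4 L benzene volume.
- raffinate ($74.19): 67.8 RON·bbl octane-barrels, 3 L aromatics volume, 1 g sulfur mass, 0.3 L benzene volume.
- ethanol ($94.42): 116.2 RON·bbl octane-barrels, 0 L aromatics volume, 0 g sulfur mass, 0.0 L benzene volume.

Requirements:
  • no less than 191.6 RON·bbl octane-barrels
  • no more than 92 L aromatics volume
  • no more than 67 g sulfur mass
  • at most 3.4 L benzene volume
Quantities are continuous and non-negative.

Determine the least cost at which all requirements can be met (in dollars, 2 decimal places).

Let x1 = barrels of FCC naphtha, x2 = barrels of raffinate, x3 = barrels of ethanol.
Minimise 62.77x1 + 74.19x2 + 94.42x3 s.t.:
  90.1x1 + 67.8x2 + 116.2x3 ≥ 191.6   (octane-barrels)
  46x1 + 3x2 ≤ 92   (aromatics volume)
  79x1 + 1x2 ≤ 67   (sulfur mass)
  1.4x1 + 0.3x2 ≤ 3.4   (benzene volume)
  x1, x2, x3 ≥ 0.
The cheapest feasible vertex uses only FCC naphtha, ethanol; raffinate is not used. The octane-barrels and sulfur mass requirements are met with equality.
So FCC naphtha = 0.8481 barrels, ethanol = 0.9913 barrels.
Total cost: 62.77·0.8481 + 94.42·0.9913 = 146.8338.

$146.83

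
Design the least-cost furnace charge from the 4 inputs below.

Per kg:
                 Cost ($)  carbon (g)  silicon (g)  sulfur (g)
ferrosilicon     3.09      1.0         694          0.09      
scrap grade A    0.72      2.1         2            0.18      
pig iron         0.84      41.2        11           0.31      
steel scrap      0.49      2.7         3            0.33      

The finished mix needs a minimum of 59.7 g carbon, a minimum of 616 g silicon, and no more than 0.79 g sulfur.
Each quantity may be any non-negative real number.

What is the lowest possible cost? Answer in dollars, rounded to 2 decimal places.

Treat it as an LP. Let x1 = kg of ferrosilicon, x2 = kg of scrap grade A, x3 = kg of pig iron, x4 = kg of steel scrap.
Minimise 3.09x1 + 0.72x2 + 0.84x3 + 0.49x4 with:
  1x1 + 2.1x2 + 41.2x3 + 2.7x4 ≥ 59.7   (carbon)
  694x1 + 2x2 + 11x3 + 3x4 ≥ 616   (silicon)
  0.09x1 + 0.18x2 + 0.31x3 + 0.33x4 ≤ 0.79   (sulfur)
  x1, x2, x3, x4 ≥ 0.
The cheapest feasible vertex uses only ferrosilicon, pig iron; scrap grade A, steel scrap are not used. Binding constraints: carbon and silicon.
So ferrosilicon = 0.865 kg, pig iron = 1.428 kg.
Objective = 3.09·0.865 + 0.84·1.428 = 3.8724.

$3.87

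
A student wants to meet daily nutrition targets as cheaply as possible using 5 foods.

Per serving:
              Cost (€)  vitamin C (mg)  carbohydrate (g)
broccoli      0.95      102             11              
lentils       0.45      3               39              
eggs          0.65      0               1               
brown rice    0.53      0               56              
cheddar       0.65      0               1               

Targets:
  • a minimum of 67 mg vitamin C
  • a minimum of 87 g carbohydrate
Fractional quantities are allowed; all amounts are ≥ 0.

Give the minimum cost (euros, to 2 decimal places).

Let x1 = servings of broccoli, x2 = servings of lentils, x3 = servings of eggs, x4 = servings of brown rice, x5 = servings of cheddar.
Minimize 0.95x1 + 0.45x2 + 0.65x3 + 0.53x4 + 0.65x5 subject to:
  102x1 + 3x2 ≥ 67   (vitamin C)
  11x1 + 39x2 + 1x3 + 56x4 + 1x5 ≥ 87   (carbohydrate)
  x1, x2, x3, x4, x5 ≥ 0.
The cheapest feasible vertex uses only broccoli, brown rice; lentils, eggs, cheddar are not used. The vitamin C and carbohydrate requirements are met with equality.
That vertex is x1 = 0.6569, x4 = 1.425.
Hence cost = 0.95·0.6569 + 0.53·1.425 = €1.3793.

€1.38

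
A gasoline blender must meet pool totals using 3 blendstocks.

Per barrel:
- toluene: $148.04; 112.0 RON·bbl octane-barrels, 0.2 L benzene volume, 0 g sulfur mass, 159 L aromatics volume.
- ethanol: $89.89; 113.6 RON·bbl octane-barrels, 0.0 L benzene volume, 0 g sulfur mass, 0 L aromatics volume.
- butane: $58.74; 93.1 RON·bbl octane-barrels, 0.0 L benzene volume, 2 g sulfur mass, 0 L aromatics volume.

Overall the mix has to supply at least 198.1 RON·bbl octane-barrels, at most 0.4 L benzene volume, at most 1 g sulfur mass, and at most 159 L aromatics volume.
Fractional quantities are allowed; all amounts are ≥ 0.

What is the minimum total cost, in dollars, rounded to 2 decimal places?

Treat it as an LP. Let x1 = barrels of toluene, x2 = barrels of ethanol, x3 = barrels of butane.
Minimize 148.04x1 + 89.89x2 + 58.74x3 subject to:
  112x1 + 113.6x2 + 93.1x3 ≥ 198.1   (octane-barrels)
  0.2x1 ≤ 0.4   (benzene volume)
  2x3 ≤ 1   (sulfur mass)
  159x1 ≤ 159   (aromatics volume)
  x1, x2, x3 ≥ 0.
The minimum-cost mix takes nothing from toluene — only ethanol, butane. Binding constraints: octane-barrels and sulfur mass.
That vertex is x2 = 1.3341, x3 = 0.5.
Total cost: 89.89·1.3341 + 58.74·0.5 = 149.2922.

$149.29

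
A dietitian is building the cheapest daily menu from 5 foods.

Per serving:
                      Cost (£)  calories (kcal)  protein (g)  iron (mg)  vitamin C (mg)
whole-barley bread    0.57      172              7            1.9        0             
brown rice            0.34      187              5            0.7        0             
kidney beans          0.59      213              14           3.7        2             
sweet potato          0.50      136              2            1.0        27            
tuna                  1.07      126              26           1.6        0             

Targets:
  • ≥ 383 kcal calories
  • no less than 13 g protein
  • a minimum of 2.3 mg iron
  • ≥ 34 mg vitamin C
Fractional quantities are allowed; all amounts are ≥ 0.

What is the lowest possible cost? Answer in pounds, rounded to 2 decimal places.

This is a linear program. Let x1 = servings of whole-barley bread, x2 = servings of brown rice, x3 = servings of kidney beans, x4 = servings of sweet potato, x5 = servings of tuna.
min 0.57x1 + 0.34x2 + 0.59x3 + 0.5x4 + 1.07x5 subject to:
  172x1 + 187x2 + 213x3 + 136x4 + 126x5 ≥ 383   (calories)
  7x1 + 5x2 + 14x3 + 2x4 + 26x5 ≥ 13   (protein)
  1.9x1 + 0.7x2 + 3.7x3 + 1x4 + 1.6x5 ≥ 2.3   (iron)
  2x3 + 27x4 ≥ 34   (vitamin C)
  x1, x2, x3, x4, x5 ≥ 0.
At the optimum only brown rice, kidney beans, sweet potato are positive (whole-barley bread, tuna = 0). There the calories, protein, vitamin C constraints are tight.
So brown rice = 0.5116 servings, kidney beans = 0.572 servings, sweet potato = 1.217 servings.
Hence cost = 0.34·0.5116 + 0.59·0.572 + 0.5·1.217 = £1.1199.

£1.12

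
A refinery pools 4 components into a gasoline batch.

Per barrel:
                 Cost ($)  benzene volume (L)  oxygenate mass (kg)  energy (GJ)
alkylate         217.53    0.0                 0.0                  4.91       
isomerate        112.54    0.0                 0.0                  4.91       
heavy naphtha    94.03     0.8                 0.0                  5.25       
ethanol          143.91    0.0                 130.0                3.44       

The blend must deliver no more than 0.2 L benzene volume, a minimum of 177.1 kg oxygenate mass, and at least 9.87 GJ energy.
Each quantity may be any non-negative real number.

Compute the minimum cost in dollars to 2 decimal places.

$308.29

This is a linear program. Let x1 = barrels of alkylate, x2 = barrels of isomerate, x3 = barrels of heavy naphtha, x4 = barrels of ethanol.
Minimise 217.53x1 + 112.54x2 + 94.03x3 + 143.91x4 with:
  0.8x3 ≤ 0.2   (benzene volume)
  130x4 ≥ 177.1   (oxygenate mass)
  4.91x1 + 4.91x2 + 5.25x3 + 3.44x4 ≥ 9.87   (energy)
  x1, x2, x3, x4 ≥ 0.
The optimal basis is {isomerate, heavy naphtha, ethanol}; alkylate drops out. There the benzene volume, oxygenate mass, energy constraints are tight.
So isomerate = 0.788424 barrels, heavy naphtha = 0.25 barrels, ethanol = 1.36231 barrels.
Total cost: 112.54·0.788424 + 94.03·0.25 + 143.91·1.36231 = 308.2868.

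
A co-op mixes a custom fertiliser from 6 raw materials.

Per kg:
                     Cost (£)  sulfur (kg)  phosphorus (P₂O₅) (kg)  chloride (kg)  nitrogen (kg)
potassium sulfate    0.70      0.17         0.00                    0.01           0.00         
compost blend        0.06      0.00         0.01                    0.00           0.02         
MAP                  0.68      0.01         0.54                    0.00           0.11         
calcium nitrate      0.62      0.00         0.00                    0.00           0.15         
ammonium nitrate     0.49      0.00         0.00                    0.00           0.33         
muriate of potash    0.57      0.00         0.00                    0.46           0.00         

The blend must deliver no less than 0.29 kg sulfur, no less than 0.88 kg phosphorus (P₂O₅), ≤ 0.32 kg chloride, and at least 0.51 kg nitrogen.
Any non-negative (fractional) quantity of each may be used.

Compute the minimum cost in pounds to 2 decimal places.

£2.73

Set it up as a linear program. Let x1 = kg of potassium sulfate, x2 = kg of compost blend, x3 = kg of MAP, x4 = kg of calcium nitrate, x5 = kg of ammonium nitrate, x6 = kg of muriate of potash.
Minimise 0.7x1 + 0.06x2 + 0.68x3 + 0.62x4 + 0.49x5 + 0.57x6 subject to:
  0.17x1 + 0.01x3 ≥ 0.29   (sulfur)
  0.01x2 + 0.54x3 ≥ 0.88   (phosphorus (P₂O₅))
  0.01x1 + 0.46x6 ≤ 0.32   (chloride)
  0.02x2 + 0.11x3 + 0.15x4 + 0.33x5 ≥ 0.51   (nitrogen)
  x1, x2, x3, x4, x5, x6 ≥ 0.
The minimum-cost mix takes nothing from compost blend, calcium nitrate, muriate of potash — only potassium sulfate, MAP, ammonium nitrate. Binding constraints: sulfur, phosphorus (P₂O₅), nitrogen.
That vertex is x1 = 1.61, x3 = 1.63, x5 = 1.002.
Cost = 0.7·1.61 + 0.68·1.63 + 0.49·1.002 = 2.7264.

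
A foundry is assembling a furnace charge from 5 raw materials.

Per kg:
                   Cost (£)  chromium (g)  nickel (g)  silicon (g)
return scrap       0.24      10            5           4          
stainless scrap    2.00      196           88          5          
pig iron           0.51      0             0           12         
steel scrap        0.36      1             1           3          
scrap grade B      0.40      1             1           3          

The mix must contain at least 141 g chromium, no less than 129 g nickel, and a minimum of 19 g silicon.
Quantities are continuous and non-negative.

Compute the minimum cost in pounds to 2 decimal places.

Let x1 = kg of return scrap, x2 = kg of stainless scrap, x3 = kg of pig iron, x4 = kg of steel scrap, x5 = kg of scrap grade B.
Minimise 0.24x1 + 2x2 + 0.51x3 + 0.36x4 + 0.4x5 s.t.:
  10x1 + 196x2 + 1x4 + 1x5 ≥ 141   (chromium)
  5x1 + 88x2 + 1x4 + 1x5 ≥ 129   (nickel)
  4x1 + 5x2 + 12x3 + 3x4 + 3x5 ≥ 19   (silicon)
  x1, x2, x3, x4, x5 ≥ 0.
At the optimum only return scrap, stainless scrap are positive (pig iron, steel scrap, scrap grade B = 0). Binding constraints: nickel and silicon.
Solving gives x1 = 3.141, x2 = 1.287.
Cost = 0.24·3.141 + 2·1.287 = 3.3278.

£3.33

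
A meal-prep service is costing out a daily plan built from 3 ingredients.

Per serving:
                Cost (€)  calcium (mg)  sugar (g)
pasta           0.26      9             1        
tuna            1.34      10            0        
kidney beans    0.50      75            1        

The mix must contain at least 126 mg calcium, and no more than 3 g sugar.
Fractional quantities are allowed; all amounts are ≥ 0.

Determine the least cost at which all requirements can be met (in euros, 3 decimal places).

€0.840

This is a linear program. Let x1 = servings of pasta, x2 = servings of tuna, x3 = servings of kidney beans.
Minimize 0.26x1 + 1.34x2 + 0.5x3 s.t.:
  9x1 + 10x2 + 75x3 ≥ 126   (calcium)
  1x1 + 1x3 ≤ 3   (sugar)
  x1, x2, x3 ≥ 0.
At the optimum only kidney beans is positive (pasta, tuna = 0). The calcium requirement is met with equality.
So kidney beans = 1.68 servings.
Cost = 0.5·1.68 = 0.84000.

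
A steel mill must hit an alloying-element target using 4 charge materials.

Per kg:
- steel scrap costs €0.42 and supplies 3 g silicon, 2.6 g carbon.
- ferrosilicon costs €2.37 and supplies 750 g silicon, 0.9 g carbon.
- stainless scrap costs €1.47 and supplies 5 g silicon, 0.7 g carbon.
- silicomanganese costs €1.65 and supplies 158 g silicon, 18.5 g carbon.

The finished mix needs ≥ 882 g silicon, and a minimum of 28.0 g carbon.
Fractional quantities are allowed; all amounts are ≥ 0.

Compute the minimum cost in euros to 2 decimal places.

€4.48

Let x1 = kg of steel scrap, x2 = kg of ferrosilicon, x3 = kg of stainless scrap, x4 = kg of silicomanganese.
Minimise 0.42x1 + 2.37x2 + 1.47x3 + 1.65x4 subject to:
  3x1 + 750x2 + 5x3 + 158x4 ≥ 882   (silicon)
  2.6x1 + 0.9x2 + 0.7x3 + 18.5x4 ≥ 28   (carbon)
  x1, x2, x3, x4 ≥ 0.
The minimum-cost mix takes nothing from steel scrap, stainless scrap — only ferrosilicon, silicomanganese. There the silicon and carbon constraints are tight.
That vertex is x2 = 0.866, x4 = 1.471.
Total cost: 2.37·0.866 + 1.65·1.471 = 4.4796.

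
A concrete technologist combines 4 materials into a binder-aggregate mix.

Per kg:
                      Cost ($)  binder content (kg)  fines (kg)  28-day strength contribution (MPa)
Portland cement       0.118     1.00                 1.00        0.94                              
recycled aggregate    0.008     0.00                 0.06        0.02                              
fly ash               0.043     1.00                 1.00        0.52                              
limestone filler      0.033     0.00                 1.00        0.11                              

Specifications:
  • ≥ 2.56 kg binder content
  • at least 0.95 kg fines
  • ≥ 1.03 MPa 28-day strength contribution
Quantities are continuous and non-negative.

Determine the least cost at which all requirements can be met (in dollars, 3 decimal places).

$0.110

Let x1 = kg of Portland cement, x2 = kg of recycled aggregate, x3 = kg of fly ash, x4 = kg of limestone filler.
Minimize 0.118x1 + 0.008x2 + 0.043x3 + 0.033x4 subject to:
  1x1 + 1x3 ≥ 2.56   (binder content)
  1x1 + 0.06x2 + 1x3 + 1x4 ≥ 0.95   (fines)
  0.94x1 + 0.02x2 + 0.52x3 + 0.11x4 ≥ 1.03   (28-day strength contribution)
  x1, x2, x3, x4 ≥ 0.
The minimum-cost mix takes nothing from Portland cement, recycled aggregate, limestone filler — only fly ash. The binder content requirement is met with equality.
That vertex is x3 = 2.56.
Objective = 0.043·2.56 = 0.11008.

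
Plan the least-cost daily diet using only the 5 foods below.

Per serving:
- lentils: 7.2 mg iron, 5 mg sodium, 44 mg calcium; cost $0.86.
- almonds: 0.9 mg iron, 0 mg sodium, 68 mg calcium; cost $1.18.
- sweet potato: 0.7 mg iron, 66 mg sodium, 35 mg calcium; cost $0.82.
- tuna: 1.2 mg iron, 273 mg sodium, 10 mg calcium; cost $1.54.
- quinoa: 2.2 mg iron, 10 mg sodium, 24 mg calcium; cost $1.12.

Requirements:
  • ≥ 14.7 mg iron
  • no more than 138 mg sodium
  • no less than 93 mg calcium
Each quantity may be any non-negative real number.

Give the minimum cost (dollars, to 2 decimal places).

$1.81

Treat it as an LP. Let x1 = servings of lentils, x2 = servings of almonds, x3 = servings of sweet potato, x4 = servings of tuna, x5 = servings of quinoa.
Minimize 0.86x1 + 1.18x2 + 0.82x3 + 1.54x4 + 1.12x5 subject to:
  7.2x1 + 0.9x2 + 0.7x3 + 1.2x4 + 2.2x5 ≥ 14.7   (iron)
  5x1 + 66x3 + 273x4 + 10x5 ≤ 138   (sodium)
  44x1 + 68x2 + 35x3 + 10x4 + 24x5 ≥ 93   (calcium)
  x1, x2, x3, x4, x5 ≥ 0.
The cheapest feasible vertex uses only lentils, almonds; sweet potato, tuna, quinoa are not used. The iron and calcium requirements are met with equality.
Optimal quantities: lentils = 2.035 servings, almonds = 0.05067 servings.
Total cost: 0.86·2.035 + 1.18·0.05067 = 1.8099.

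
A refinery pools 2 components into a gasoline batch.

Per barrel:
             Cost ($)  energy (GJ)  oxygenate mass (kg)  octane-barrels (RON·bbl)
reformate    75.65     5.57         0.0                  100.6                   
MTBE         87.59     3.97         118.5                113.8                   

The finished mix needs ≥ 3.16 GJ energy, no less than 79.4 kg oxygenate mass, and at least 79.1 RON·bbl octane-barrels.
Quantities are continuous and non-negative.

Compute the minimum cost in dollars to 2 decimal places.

This is a linear program. Let x1 = barrels of reformate, x2 = barrels of MTBE.
Minimize 75.65x1 + 87.59x2 with:
  5.57x1 + 3.97x2 ≥ 3.16   (energy)
  118.5x2 ≥ 79.4   (oxygenate mass)
  100.6x1 + 113.8x2 ≥ 79.1   (octane-barrels)
  x1, x2 ≥ 0.
Both inputs are positive at the optimum. Binding constraints: energy and oxygenate mass.
Optimal quantities: reformate = 0.089754 barrels, MTBE = 0.67004 barrels.
Total cost: 75.65·0.089754 + 87.59·0.67004 = 65.4787.

$65.48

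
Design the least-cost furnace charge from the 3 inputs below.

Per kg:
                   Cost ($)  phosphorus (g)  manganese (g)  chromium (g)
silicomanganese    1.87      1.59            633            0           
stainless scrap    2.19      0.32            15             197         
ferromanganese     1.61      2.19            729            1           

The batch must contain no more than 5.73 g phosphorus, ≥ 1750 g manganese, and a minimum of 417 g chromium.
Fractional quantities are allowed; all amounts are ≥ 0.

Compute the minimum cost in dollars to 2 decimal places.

Set it up as a linear program. Let x1 = kg of silicomanganese, x2 = kg of stainless scrap, x3 = kg of ferromanganese.
Minimize 1.87x1 + 2.19x2 + 1.61x3 with:
  1.59x1 + 0.32x2 + 2.19x3 ≤ 5.73   (phosphorus)
  633x1 + 15x2 + 729x3 ≥ 1750   (manganese)
  197x2 + 1x3 ≥ 417   (chromium)
  x1, x2, x3 ≥ 0.
All 3 inputs are positive at the optimum. Binding constraints: phosphorus, manganese, chromium.
That vertex is x1 = 0.3411, x2 = 2.106, x3 = 2.061.
Hence cost = 1.87·0.3411 + 2.19·2.106 + 1.61·2.061 = $8.5682.

$8.57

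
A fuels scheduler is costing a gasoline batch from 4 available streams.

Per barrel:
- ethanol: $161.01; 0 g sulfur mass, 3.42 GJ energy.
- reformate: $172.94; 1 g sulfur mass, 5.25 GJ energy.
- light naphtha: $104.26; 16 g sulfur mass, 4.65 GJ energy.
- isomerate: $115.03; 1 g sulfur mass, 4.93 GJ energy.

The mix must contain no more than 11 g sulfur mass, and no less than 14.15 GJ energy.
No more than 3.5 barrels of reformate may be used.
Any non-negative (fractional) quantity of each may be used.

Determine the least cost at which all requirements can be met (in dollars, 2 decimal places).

$327.87

Treat it as an LP. Let x1 = barrels of ethanol, x2 = barrels of reformate, x3 = barrels of light naphtha, x4 = barrels of isomerate.
Minimise 161.01x1 + 172.94x2 + 104.26x3 + 115.03x4 s.t.:
  1x2 + 16x3 + 1x4 ≤ 11   (sulfur mass)
  3.42x1 + 5.25x2 + 4.65x3 + 4.93x4 ≥ 14.15   (energy)
  x2 ≤ 3.5
  x1, x2, x3, x4 ≥ 0.
The minimum-cost mix takes nothing from ethanol, reformate — only light naphtha, isomerate. There the sulfur mass and energy constraints are tight.
Solving gives x3 = 0.53994, x4 = 2.3609.
Objective = 104.26·0.53994 + 115.03·2.3609 = 327.8685.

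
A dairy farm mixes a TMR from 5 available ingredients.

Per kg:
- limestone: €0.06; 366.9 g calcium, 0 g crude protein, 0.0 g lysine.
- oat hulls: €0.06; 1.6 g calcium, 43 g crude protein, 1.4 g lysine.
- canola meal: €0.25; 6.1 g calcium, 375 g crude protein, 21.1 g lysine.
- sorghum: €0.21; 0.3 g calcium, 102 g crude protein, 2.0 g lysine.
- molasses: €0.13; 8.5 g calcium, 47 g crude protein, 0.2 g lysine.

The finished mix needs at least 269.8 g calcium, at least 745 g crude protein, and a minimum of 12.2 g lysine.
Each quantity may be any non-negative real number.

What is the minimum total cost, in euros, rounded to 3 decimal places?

€0.539

Let x1 = kg of limestone, x2 = kg of oat hulls, x3 = kg of canola meal, x4 = kg of sorghum, x5 = kg of molasses.
Minimize 0.06x1 + 0.06x2 + 0.25x3 + 0.21x4 + 0.13x5 with:
  366.9x1 + 1.6x2 + 6.1x3 + 0.3x4 + 8.5x5 ≥ 269.8   (calcium)
  43x2 + 375x3 + 102x4 + 47x5 ≥ 745   (crude protein)
  1.4x2 + 21.1x3 + 2x4 + 0.2x5 ≥ 12.2   (lysine)
  x1, x2, x3, x4, x5 ≥ 0.
The optimal basis is {limestone, canola meal}; oat hulls, sorghum, molasses drop out. Binding constraints: calcium and crude protein.
Solving gives x1 = 0.7023, x3 = 1.987.
Total cost: 0.06·0.7023 + 0.25·1.987 = 0.53889.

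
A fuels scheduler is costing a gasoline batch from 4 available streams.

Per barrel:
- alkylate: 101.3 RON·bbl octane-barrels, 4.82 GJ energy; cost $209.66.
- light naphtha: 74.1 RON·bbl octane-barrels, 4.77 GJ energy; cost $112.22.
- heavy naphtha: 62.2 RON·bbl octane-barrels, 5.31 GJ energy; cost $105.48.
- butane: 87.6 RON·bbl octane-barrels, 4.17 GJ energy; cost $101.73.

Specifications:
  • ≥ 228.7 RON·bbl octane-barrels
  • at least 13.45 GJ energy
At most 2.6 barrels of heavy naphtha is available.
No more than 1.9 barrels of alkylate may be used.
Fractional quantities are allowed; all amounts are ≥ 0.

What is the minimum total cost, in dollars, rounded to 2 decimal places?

$301.87

Let x1 = barrels of alkylate, x2 = barrels of light naphtha, x3 = barrels of heavy naphtha, x4 = barrels of butane.
Minimise 209.66x1 + 112.22x2 + 105.48x3 + 101.73x4 s.t.:
  101.3x1 + 74.1x2 + 62.2x3 + 87.6x4 ≥ 228.7   (octane-barrels)
  4.82x1 + 4.77x2 + 5.31x3 + 4.17x4 ≥ 13.45   (energy)
  x3 ≤ 2.6
  x1 ≤ 1.9
  x1, x2, x3, x4 ≥ 0.
The minimum-cost mix takes nothing from alkylate, light naphtha — only heavy naphtha, butane. The octane-barrels and energy requirements are met with equality.
Solving gives x3 = 1.09116, x4 = 1.83596.
Hence cost = 105.48·1.09116 + 101.73·1.83596 = $301.8678.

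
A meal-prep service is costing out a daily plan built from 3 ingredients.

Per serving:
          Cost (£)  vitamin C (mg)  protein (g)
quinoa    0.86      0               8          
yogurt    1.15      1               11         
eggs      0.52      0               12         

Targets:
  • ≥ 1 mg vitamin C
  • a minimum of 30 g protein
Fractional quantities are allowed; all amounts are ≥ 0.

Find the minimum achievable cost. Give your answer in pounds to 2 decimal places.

£1.97

Let x1 = servings of quinoa, x2 = servings of yogurt, x3 = servings of eggs.
Minimize 0.86x1 + 1.15x2 + 0.52x3 with:
  1x2 ≥ 1   (vitamin C)
  8x1 + 11x2 + 12x3 ≥ 30   (protein)
  x1, x2, x3 ≥ 0.
The cheapest feasible vertex uses only yogurt, eggs; quinoa is not used. Binding constraints: vitamin C and protein.
That vertex is x2 = 1, x3 = 1.583.
Hence cost = 1.15·1 + 0.52·1.583 = £1.9732.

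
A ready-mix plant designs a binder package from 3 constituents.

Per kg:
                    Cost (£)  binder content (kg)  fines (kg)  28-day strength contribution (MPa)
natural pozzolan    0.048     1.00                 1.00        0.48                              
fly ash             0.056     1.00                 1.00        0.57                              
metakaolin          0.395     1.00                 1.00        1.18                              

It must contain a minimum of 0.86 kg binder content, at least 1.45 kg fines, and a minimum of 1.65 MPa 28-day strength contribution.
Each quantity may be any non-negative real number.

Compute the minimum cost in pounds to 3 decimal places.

Treat it as an LP. Let x1 = kg of natural pozzolan, x2 = kg of fly ash, x3 = kg of metakaolin.
Minimize 0.048x1 + 0.056x2 + 0.395x3 s.t.:
  1x1 + 1x2 + 1x3 ≥ 0.86   (binder content)
  1x1 + 1x2 + 1x3 ≥ 1.45   (fines)
  0.48x1 + 0.57x2 + 1.18x3 ≥ 1.65   (28-day strength contribution)
  x1, x2, x3 ≥ 0.
The optimal basis is {fly ash}; natural pozzolan, metakaolin drop out. Binding constraint: 28-day strength contribution.
So fly ash = 2.895 kg.
Objective = 0.056·2.895 = 0.16212.

£0.162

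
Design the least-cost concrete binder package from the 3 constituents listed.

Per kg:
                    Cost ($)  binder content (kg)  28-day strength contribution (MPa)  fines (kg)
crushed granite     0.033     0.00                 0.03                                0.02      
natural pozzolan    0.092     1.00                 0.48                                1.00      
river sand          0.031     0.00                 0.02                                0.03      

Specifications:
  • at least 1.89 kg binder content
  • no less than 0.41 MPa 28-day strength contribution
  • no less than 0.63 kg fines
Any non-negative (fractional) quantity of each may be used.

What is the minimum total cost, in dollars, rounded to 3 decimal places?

Treat it as an LP. Let x1 = kg of crushed granite, x2 = kg of natural pozzolan, x3 = kg of river sand.
Minimize 0.033x1 + 0.092x2 + 0.031x3 subject to:
  1x2 ≥ 1.89   (binder content)
  0.03x1 + 0.48x2 + 0.02x3 ≥ 0.41   (28-day strength contribution)
  0.02x1 + 1x2 + 0.03x3 ≥ 0.63   (fines)
  x1, x2, x3 ≥ 0.
At the optimum only natural pozzolan is positive (crushed granite, river sand = 0). There the binder content constraint is tight.
So natural pozzolan = 1.89 kg.
Hence cost = 0.092·1.89 = $0.17388.

$0.174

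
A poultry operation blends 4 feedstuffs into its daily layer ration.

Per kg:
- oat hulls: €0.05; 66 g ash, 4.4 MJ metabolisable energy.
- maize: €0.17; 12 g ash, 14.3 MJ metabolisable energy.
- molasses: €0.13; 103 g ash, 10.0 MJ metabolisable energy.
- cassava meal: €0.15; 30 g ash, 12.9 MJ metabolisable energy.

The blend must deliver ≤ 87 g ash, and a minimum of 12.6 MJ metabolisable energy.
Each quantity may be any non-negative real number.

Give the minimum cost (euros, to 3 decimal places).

This is a linear program. Let x1 = kg of oat hulls, x2 = kg of maize, x3 = kg of molasses, x4 = kg of cassava meal.
min 0.05x1 + 0.17x2 + 0.13x3 + 0.15x4 subject to:
  66x1 + 12x2 + 103x3 + 30x4 ≤ 87   (ash)
  4.4x1 + 14.3x2 + 10x3 + 12.9x4 ≥ 12.6   (metabolisable energy)
  x1, x2, x3, x4 ≥ 0.
The cheapest feasible vertex uses only oat hulls, cassava meal; maize, molasses are not used. Binding constraints: ash and metabolisable energy.
So oat hulls = 1.035 kg, cassava meal = 0.6239 kg.
Cost = 0.05·1.035 + 0.15·0.6239 = 0.14534.

€0.145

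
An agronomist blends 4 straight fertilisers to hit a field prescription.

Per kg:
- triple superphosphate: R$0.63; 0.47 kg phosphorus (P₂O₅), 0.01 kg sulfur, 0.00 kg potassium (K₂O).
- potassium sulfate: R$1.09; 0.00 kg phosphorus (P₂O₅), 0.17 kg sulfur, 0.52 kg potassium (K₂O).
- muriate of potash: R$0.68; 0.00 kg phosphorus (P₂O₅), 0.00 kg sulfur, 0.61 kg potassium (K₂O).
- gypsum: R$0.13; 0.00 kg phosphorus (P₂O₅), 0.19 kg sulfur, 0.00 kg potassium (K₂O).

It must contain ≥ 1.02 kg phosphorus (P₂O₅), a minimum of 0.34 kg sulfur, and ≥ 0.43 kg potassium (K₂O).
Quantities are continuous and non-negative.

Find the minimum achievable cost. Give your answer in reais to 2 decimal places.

R$2.06

Set it up as a linear program. Let x1 = kg of triple superphosphate, x2 = kg of potassium sulfate, x3 = kg of muriate of potash, x4 = kg of gypsum.
min 0.63x1 + 1.09x2 + 0.68x3 + 0.13x4 subject to:
  0.47x1 ≥ 1.02   (phosphorus (P₂O₅))
  0.01x1 + 0.17x2 + 0.19x4 ≥ 0.34   (sulfur)
  0.52x2 + 0.61x3 ≥ 0.43   (potassium (K₂O))
  x1, x2, x3, x4 ≥ 0.
At the optimum only triple superphosphate, muriate of potash, gypsum are positive (potassium sulfate = 0). Binding constraints: phosphorus (P₂O₅), sulfur, potassium (K₂O).
That vertex is x1 = 2.17, x3 = 0.7049, x4 = 1.675.
Hence cost = 0.63·2.17 + 0.68·0.7049 + 0.13·1.675 = R$2.0642.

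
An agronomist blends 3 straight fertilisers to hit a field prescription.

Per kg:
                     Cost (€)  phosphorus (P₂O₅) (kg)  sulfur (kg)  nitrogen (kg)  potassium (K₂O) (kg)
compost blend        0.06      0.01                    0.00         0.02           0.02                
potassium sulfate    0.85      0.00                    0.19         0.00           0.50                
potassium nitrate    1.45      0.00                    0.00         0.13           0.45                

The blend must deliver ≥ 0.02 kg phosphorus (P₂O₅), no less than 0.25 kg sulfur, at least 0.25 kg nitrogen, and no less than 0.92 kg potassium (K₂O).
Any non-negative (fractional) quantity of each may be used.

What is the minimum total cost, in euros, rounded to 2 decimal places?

This is a linear program. Let x1 = kg of compost blend, x2 = kg of potassium sulfate, x3 = kg of potassium nitrate.
min 0.06x1 + 0.85x2 + 1.45x3 with:
  0.01x1 ≥ 0.02   (phosphorus (P₂O₅))
  0.19x2 ≥ 0.25   (sulfur)
  0.02x1 + 0.13x3 ≥ 0.25   (nitrogen)
  0.02x1 + 0.5x2 + 0.45x3 ≥ 0.92   (potassium (K₂O))
  x1, x2, x3 ≥ 0.
At the optimum only compost blend, potassium sulfate are positive (potassium nitrate = 0). The nitrogen and potassium (K₂O) requirements are met with equality.
That vertex is x1 = 12.5, x2 = 1.34.
Hence cost = 0.06·12.5 + 0.85·1.34 = €1.8890.

€1.89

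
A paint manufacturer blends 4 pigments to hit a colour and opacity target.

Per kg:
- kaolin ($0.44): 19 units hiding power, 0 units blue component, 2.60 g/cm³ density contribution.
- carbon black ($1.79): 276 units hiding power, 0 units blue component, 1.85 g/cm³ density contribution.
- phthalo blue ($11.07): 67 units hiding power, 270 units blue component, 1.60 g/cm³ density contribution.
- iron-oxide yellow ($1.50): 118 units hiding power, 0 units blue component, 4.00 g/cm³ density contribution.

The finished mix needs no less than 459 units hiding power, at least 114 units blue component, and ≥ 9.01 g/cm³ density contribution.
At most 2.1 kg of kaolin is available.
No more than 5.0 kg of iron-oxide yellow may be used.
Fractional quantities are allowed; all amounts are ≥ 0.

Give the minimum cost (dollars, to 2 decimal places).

$8.19

Let x1 = kg of kaolin, x2 = kg of carbon black, x3 = kg of phthalo blue, x4 = kg of iron-oxide yellow.
min 0.44x1 + 1.79x2 + 11.07x3 + 1.5x4 s.t.:
  19x1 + 276x2 + 67x3 + 118x4 ≥ 459   (hiding power)
  270x3 ≥ 114   (blue component)
  2.6x1 + 1.85x2 + 1.6x3 + 4x4 ≥ 9.01   (density contribution)
  x1 ≤ 2.1
  x4 ≤ 5
  x1, x2, x3, x4 ≥ 0.
The optimal mix uses every input. The hiding power, blue component, density contribution, the kaolin cap requirements are met with equality.
Optimal quantities: kaolin = 2.1 kg, carbon black = 1.382 kg, phthalo blue = 0.4222 kg, iron-oxide yellow = 0.07942 kg.
Objective = 0.44·2.1 + 1.79·1.382 + 11.07·0.4222 + 1.5·0.07942 = 8.1907.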